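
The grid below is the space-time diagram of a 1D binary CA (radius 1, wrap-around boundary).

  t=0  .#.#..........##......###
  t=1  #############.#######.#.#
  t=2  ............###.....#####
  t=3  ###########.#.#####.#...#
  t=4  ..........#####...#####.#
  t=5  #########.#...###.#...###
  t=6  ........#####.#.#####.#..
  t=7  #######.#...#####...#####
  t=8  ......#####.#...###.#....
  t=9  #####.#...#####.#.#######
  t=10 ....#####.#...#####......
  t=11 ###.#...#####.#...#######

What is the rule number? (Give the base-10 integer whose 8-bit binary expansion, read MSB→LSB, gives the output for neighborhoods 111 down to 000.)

125

  ###|.  b7=0 t=0,i=23
  ##.|#  b6=1 t=0,i=15
  #.#|#  b5=1 t=0,i=0
  #..|#  b4=1 t=0,i=4
  .##|#  b3=1 t=0,i=14
  .#.|#  b2=1 t=0,i=1
  ..#|.  b1=0 t=0,i=13
  ...|#  b0=1 t=0,i=5
  bits 01111101 = 125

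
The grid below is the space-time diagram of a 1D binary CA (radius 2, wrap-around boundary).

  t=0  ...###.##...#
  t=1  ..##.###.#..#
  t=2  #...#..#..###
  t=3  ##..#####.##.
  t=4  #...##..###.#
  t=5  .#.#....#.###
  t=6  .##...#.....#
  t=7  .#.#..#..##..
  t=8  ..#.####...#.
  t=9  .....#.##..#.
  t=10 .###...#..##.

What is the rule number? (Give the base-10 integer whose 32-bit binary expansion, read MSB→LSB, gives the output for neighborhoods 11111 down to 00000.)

962889371

  nb #####: next=.  (t=3,i=6, bit31=0)
  nb ####.: next=.  (t=2,i=12, bit30=0)
  nb ###.#: next=#  (t=0,i=5, bit29=1)
  nb ###..: next=#  (t=2,i=0, bit28=1)
  nb ##.##: next=#  (t=0,i=6, bit27=1)
  nb ##.#.: next=.  (t=1,i=8, bit26=0)
  nb ##..#: next=.  (t=3,i=2, bit25=0)
  nb ##...: next=#  (t=0,i=9, bit24=1)
  nb #.###: next=.  (t=1,i=5, bit23=0)
  nb #.##.: next=#  (t=0,i=7, bit22=1)
  nb #.#.#: next=#  (t=5,i=1, bit21=1)
  nb #.#..: next=.  (t=1,i=9, bit20=0)
  nb #..##: next=.  (t=1,i=1, bit19=0)
  nb #..#.: next=#  (t=1,i=11, bit18=1)
  nb #...#: next=.  (t=0,i=1, bit17=0)
  nb #....: next=.  (t=5,i=5, bit16=0)
  nb .####: next=#  (t=2,i=11, bit15=1)
  nb .###.: next=.  (t=0,i=4, bit14=0)
  nb .##.#: next=.  (t=1,i=3, bit13=0)
  nb .##..: next=.  (t=0,i=8, bit12=0)
  nb .#.##: next=.  (t=5,i=9, bit11=0)
  nb .#.#.: next=#  (t=5,i=2, bit10=1)
  nb .#..#: next=#  (t=1,i=0, bit9=1)
  nb .#...: next=.  (t=0,i=0, bit8=0)
  nb ..###: next=#  (t=0,i=3, bit7=1)
  nb ..##.: next=.  (t=1,i=2, bit6=0)
  nb ..#.#: next=.  (t=5,i=8, bit5=0)
  nb ..#..: next=#  (t=0,i=12, bit4=1)
  nb ...##: next=#  (t=0,i=2, bit3=1)
  nb ...#.: next=.  (t=0,i=11, bit2=0)
  nb ....#: next=#  (t=5,i=6, bit1=1)
  nb .....: next=#  (t=6,i=9, bit0=1)
  bits 00111001011001001000011010011011 = 962889371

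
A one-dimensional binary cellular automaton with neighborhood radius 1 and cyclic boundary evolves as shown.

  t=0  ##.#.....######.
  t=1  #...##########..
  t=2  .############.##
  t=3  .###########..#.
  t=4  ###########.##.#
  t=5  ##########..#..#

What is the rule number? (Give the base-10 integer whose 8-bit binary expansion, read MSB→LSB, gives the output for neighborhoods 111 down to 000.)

  ### -> #   bit 7 = 1  t=0,i=10
  ##. -> .   bit 6 = 0  t=0,i=1
  #.# -> .   bit 5 = 0  t=0,i=2
  #.. -> #   bit 4 = 1  t=0,i=4
  .## -> #   bit 3 = 1  t=0,i=0
  .#. -> .   bit 2 = 0  t=0,i=3
  ..# -> #   bit 1 = 1  t=0,i=8
  ... -> #   bit 0 = 1  t=0,i=5
  bits 10011011 = 155

155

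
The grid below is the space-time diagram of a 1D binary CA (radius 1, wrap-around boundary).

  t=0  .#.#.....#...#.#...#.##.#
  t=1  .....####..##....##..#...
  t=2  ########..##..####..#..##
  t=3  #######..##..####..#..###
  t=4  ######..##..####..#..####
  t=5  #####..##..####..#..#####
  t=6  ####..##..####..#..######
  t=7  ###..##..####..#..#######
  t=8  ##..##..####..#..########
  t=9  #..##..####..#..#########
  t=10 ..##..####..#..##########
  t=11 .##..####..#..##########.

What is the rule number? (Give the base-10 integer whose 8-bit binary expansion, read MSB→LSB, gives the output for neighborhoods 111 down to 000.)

  ###|#  b7=1 t=1,i=6
  ##.|.  b6=0 t=0,i=22
  #.#|.  b5=0 t=0,i=0
  #..|.  b4=0 t=0,i=4
  .##|#  b3=1 t=0,i=21
  .#.|.  b2=0 t=0,i=1
  ..#|#  b1=1 t=0,i=8
  ...|#  b0=1 t=0,i=5
  bits 10001011 = 139

139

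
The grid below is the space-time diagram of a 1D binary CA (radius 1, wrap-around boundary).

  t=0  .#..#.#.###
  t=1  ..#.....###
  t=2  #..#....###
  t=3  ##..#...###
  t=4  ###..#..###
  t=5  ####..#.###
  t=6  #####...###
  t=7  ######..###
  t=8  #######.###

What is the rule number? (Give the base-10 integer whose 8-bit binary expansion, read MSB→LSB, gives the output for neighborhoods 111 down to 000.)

216

  nb ###: next=#  (t=0,i=9, bit7=1)
  nb ##.: next=#  (t=0,i=10, bit6=1)
  nb #.#: next=.  (t=0,i=0, bit5=0)
  nb #..: next=#  (t=0,i=2, bit4=1)
  nb .##: next=#  (t=0,i=8, bit3=1)
  nb .#.: next=.  (t=0,i=1, bit2=0)
  nb ..#: next=.  (t=0,i=3, bit1=0)
  nb ...: next=.  (t=1,i=4, bit0=0)
  bits 11011000 = 216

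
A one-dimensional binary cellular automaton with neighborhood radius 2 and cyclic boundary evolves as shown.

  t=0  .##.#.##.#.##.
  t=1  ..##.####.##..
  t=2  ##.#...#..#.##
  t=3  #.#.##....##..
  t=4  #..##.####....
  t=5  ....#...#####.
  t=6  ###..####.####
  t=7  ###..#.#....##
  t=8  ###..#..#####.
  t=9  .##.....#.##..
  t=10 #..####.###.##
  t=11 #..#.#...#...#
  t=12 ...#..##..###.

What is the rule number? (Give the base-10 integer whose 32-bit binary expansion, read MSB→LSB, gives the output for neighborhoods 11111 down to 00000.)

3577964971

  ##### -> #   bit 31 = 1  t=5,i=10
  ####. -> #   bit 30 = 1  t=1,i=7
  ###.# -> .   bit 29 = 0  t=1,i=8
  ###.. -> #   bit 28 = 1  t=4,i=9
  ##.## -> .   bit 27 = 0  t=1,i=4
  ##.#. -> #   bit 26 = 1  t=0,i=3
  ##..# -> .   bit 25 = 0  t=0,i=13
  ##... -> #   bit 24 = 1  t=1,i=12
  #.### -> .   bit 23 = 0  t=1,i=5
  #.##. -> #   bit 22 = 1  t=0,i=6
  #.#.# -> .   bit 21 = 0  t=0,i=4
  #.#.. -> .   bit 20 = 0  t=2,i=3
  #..## -> .   bit 19 = 0  t=0,i=0
  #..#. -> .   bit 18 = 0  t=2,i=9
  #...# -> #   bit 17 = 1  t=2,i=5
  #.... -> #   bit 16 = 1  t=1,i=13
  .#### -> .   bit 15 = 0  t=1,i=6
  .###. -> #   bit 14 = 1  t=8,i=1
  .##.# -> #   bit 13 = 1  t=0,i=2
  .##.. -> .   bit 12 = 0  t=0,i=12
  .#.## -> #   bit 11 = 1  t=0,i=5
  .#.#. -> .   bit 10 = 0  t=3,i=1
  .#..# -> .   bit 9 = 0  t=2,i=8
  .#... -> #   bit 8 = 1  t=2,i=4
  ..### -> #   bit 7 = 1  t=5,i=8
  ..##. -> .   bit 6 = 0  t=0,i=1
  ..#.# -> #   bit 5 = 1  t=2,i=10
  ..#.. -> .   bit 4 = 0  t=2,i=7
  ...## -> #   bit 3 = 1  t=1,i=1
  ...#. -> .   bit 2 = 0  t=2,i=6
  ....# -> #   bit 1 = 1  t=1,i=0
  ..... -> #   bit 0 = 1  t=5,i=1
  bits 11010101010000110110100110101011 = 3577964971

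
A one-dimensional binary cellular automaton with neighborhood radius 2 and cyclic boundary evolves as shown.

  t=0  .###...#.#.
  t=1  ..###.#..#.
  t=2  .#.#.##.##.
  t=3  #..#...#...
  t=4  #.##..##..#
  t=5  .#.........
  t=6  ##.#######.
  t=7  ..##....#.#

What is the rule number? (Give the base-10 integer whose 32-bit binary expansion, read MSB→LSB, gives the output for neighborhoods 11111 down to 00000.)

  #####|.  b31=0 t=6,i=5
  ####.|#  b30=1 t=6,i=8
  ###.#|.  b29=0 t=1,i=4
  ###..|#  b28=1 t=0,i=3
  ##.##|#  b27=1 t=2,i=7
  ##.#.|#  b26=1 t=1,i=5
  ##..#|.  b25=0 t=2,i=10
  ##...|#  b24=1 t=0,i=4
  #.###|#  b23=1 t=6,i=3
  #.##.|.  b22=0 t=2,i=5
  #.#.#|#  b21=1 t=2,i=3
  #.#..|#  b20=1 t=0,i=9
  #..##|.  b19=0 t=0,i=0
  #..#.|#  b18=1 t=1,i=8
  #...#|.  b17=0 t=0,i=5
  #....|#  b16=1 t=5,i=3
  .####|.  b15=0 t=6,i=4
  .###.|#  b14=1 t=0,i=2
  .##.#|.  b13=0 t=2,i=6
  .##..|.  b12=0 t=2,i=9
  .#.##|.  b11=0 t=2,i=4
  .#.#.|.  b10=0 t=0,i=8
  .#..#|.  b9=0 t=0,i=10
  .#...|.  b8=0 t=1,i=10
  ..###|.  b7=0 t=0,i=1
  ..##.|.  b6=0 t=4,i=6
  ..#.#|.  b5=0 t=0,i=7
  ..#..|#  b4=1 t=1,i=9
  ...##|#  b3=1 t=1,i=1
  ...#.|#  b2=1 t=0,i=6
  ....#|.  b1=0 t=5,i=10
  .....|#  b0=1 t=5,i=4
  bits 01011101101101010100000000011101 = 1572159517

1572159517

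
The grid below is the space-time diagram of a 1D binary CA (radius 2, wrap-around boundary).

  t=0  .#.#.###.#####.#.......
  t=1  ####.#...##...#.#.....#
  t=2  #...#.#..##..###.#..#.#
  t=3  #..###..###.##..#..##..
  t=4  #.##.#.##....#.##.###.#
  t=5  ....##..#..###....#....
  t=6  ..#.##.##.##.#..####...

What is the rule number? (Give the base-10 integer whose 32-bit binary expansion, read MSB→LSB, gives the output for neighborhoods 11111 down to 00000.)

  [31] ##### => .  t=0,i=11
  [30] ####. => .  t=0,i=12
  [29] ###.# => .  t=0,i=7
  [28] ###.. => #  t=3,i=5
  [27] ##.## => .  t=0,i=8
  [26] ##.#. => #  t=0,i=14
  [25] ##..# => .  t=2,i=11
  [24] ##... => .  t=1,i=11
  [23] #.### => #  t=0,i=5
  [22] #.##. => .  t=2,i=22
  [21] #.#.# => #  t=0,i=3
  [20] #.#.. => .  t=0,i=15
  [19] #..## => #  t=2,i=8
  [18] #..#. => #  t=2,i=19
  [17] #...# => .  t=1,i=7
  [16] #.... => .  t=0,i=17
  [15] .#### => #  t=0,i=10
  [14] .###. => .  t=0,i=6
  [13] .##.# => .  t=4,i=0
  [12] .##.. => #  t=1,i=10
  [11] .#.## => .  t=0,i=4
  [10] .#.#. => #  t=0,i=2
  [9] .#..# => .  t=2,i=7
  [8] .#... => #  t=0,i=16
  [7] ..### => #  t=1,i=22
  [6] ..##. => #  t=1,i=9
  [5] ..#.# => #  t=0,i=1
  [4] ..#.. => #  t=3,i=0
  [3] ...## => .  t=1,i=8
  [2] ...#. => #  t=0,i=0
  [1] ....# => #  t=0,i=22
  [0] ..... => .  t=0,i=18
  bits 00010100101011001001010111110110 = 346854902

346854902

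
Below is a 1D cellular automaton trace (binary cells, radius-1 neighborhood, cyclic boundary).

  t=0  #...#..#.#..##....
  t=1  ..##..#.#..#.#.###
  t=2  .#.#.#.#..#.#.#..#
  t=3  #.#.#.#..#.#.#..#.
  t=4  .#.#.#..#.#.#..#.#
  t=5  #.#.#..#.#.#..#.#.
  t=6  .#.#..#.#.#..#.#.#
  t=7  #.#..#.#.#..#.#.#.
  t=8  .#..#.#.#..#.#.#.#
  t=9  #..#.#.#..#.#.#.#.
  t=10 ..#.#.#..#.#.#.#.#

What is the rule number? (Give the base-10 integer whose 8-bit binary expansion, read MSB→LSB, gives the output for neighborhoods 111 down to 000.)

99

  ### -> .   bit 7 = 0  t=1,i=16
  ##. -> #   bit 6 = 1  t=0,i=13
  #.# -> #   bit 5 = 1  t=0,i=8
  #.. -> .   bit 4 = 0  t=0,i=1
  .## -> .   bit 3 = 0  t=0,i=12
  .#. -> .   bit 2 = 0  t=0,i=0
  ..# -> #   bit 1 = 1  t=0,i=3
  ... -> #   bit 0 = 1  t=0,i=2
  bits 01100011 = 99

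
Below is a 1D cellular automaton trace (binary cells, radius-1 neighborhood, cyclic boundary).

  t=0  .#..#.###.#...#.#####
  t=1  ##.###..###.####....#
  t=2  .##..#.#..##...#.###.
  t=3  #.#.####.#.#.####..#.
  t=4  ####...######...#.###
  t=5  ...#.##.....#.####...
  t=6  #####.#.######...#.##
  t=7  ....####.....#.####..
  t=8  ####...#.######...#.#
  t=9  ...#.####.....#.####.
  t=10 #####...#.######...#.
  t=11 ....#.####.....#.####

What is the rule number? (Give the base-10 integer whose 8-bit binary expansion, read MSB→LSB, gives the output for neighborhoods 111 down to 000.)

  ###|.  b7=0 t=0,i=7
  ##.|#  b6=1 t=0,i=8
  #.#|#  b5=1 t=0,i=0
  #..|.  b4=0 t=0,i=2
  .##|.  b3=0 t=0,i=6
  .#.|#  b2=1 t=0,i=1
  ..#|#  b1=1 t=0,i=3
  ...|#  b0=1 t=0,i=12
  bits 01100111 = 103

103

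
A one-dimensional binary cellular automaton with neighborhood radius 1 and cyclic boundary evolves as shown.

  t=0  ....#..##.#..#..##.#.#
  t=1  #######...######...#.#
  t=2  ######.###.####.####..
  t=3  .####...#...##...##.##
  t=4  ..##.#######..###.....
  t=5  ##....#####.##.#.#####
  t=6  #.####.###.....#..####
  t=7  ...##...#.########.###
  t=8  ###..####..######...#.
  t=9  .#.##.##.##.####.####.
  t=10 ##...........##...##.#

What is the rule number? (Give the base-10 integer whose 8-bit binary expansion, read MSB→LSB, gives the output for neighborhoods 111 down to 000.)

  ###|#  b7=1 t=1,i=0
  ##.|.  b6=0 t=0,i=8
  #.#|.  b5=0 t=0,i=9
  #..|#  b4=1 t=0,i=0
  .##|.  b3=0 t=0,i=7
  .#.|#  b2=1 t=0,i=4
  ..#|#  b1=1 t=0,i=3
  ...|#  b0=1 t=0,i=1
  bits 10010111 = 151

151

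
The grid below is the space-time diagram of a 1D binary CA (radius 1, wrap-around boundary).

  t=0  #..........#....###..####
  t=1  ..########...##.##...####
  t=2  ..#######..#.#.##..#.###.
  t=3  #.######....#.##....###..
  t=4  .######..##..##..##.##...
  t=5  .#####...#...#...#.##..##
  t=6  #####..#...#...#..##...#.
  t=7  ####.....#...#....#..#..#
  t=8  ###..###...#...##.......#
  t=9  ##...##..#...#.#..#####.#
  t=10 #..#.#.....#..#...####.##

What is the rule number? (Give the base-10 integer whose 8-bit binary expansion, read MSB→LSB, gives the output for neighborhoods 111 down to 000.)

  nb ###: next=#  (t=0,i=17, bit7=1)
  nb ##.: next=.  (t=0,i=0, bit6=0)
  nb #.#: next=#  (t=1,i=15, bit5=1)
  nb #..: next=.  (t=0,i=1, bit4=0)
  nb .##: next=#  (t=0,i=16, bit3=1)
  nb .#.: next=.  (t=0,i=11, bit2=0)
  nb ..#: next=.  (t=0,i=10, bit1=0)
  nb ...: next=#  (t=0,i=2, bit0=1)
  bits 10101001 = 169

169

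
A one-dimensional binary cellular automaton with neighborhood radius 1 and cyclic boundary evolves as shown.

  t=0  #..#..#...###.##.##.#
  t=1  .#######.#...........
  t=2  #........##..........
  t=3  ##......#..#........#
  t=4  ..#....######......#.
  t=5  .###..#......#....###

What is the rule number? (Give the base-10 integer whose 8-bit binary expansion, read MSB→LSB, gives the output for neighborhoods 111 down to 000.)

  nb ###: next=.  (t=0,i=11, bit7=0)
  nb ##.: next=.  (t=0,i=0, bit6=0)
  nb #.#: next=.  (t=0,i=13, bit5=0)
  nb #..: next=#  (t=0,i=1, bit4=1)
  nb .##: next=.  (t=0,i=10, bit3=0)
  nb .#.: next=#  (t=0,i=3, bit2=1)
  nb ..#: next=#  (t=0,i=2, bit1=1)
  nb ...: next=.  (t=0,i=8, bit0=0)
  bits 00010110 = 22

22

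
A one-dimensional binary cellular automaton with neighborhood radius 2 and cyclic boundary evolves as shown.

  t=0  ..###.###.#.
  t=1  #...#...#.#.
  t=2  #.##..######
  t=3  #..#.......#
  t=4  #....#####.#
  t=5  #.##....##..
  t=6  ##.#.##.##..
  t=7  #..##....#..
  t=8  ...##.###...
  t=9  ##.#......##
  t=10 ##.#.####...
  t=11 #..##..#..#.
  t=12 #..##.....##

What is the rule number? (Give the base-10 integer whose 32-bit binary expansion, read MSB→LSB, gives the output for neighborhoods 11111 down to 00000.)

1613962343

  ##### -> .   bit 31 = 0  t=2,i=8
  ####. -> #   bit 30 = 1  t=2,i=11
  ###.# -> #   bit 29 = 1  t=0,i=4
  ###.. -> .   bit 28 = 0  t=8,i=8
  ##.## -> .   bit 27 = 0  t=0,i=5
  ##.#. -> .   bit 26 = 0  t=0,i=9
  ##..# -> .   bit 25 = 0  t=2,i=4
  ##... -> .   bit 24 = 0  t=4,i=1
  #.### -> .   bit 23 = 0  t=0,i=6
  #.##. -> .   bit 22 = 0  t=2,i=2
  #.#.# -> #   bit 21 = 1  t=1,i=10
  #.#.. -> #   bit 20 = 1  t=0,i=10
  #..## -> .   bit 19 = 0  t=2,i=5
  #..#. -> .   bit 18 = 0  t=3,i=2
  #...# -> #   bit 17 = 1  t=0,i=0
  #.... -> #   bit 16 = 1  t=3,i=5
  .#### -> .   bit 15 = 0  t=2,i=7
  .###. -> .   bit 14 = 0  t=0,i=3
  .##.# -> .   bit 13 = 0  t=6,i=1
  .##.. -> #   bit 12 = 1  t=2,i=3
  .#.## -> #   bit 11 = 1  t=5,i=1
  .#.#. -> #   bit 10 = 1  t=1,i=9
  .#..# -> .   bit 9 = 0  t=7,i=1
  .#... -> .   bit 8 = 0  t=0,i=11
  ..### -> .   bit 7 = 0  t=0,i=2
  ..##. -> #   bit 6 = 1  t=3,i=11
  ..#.# -> #   bit 5 = 1  t=1,i=8
  ..#.. -> .   bit 4 = 0  t=1,i=4
  ...## -> .   bit 3 = 0  t=0,i=1
  ...#. -> #   bit 2 = 1  t=1,i=3
  ....# -> #   bit 1 = 1  t=3,i=9
  ..... -> #   bit 0 = 1  t=3,i=6
  bits 01100000001100110001110001100111 = 1613962343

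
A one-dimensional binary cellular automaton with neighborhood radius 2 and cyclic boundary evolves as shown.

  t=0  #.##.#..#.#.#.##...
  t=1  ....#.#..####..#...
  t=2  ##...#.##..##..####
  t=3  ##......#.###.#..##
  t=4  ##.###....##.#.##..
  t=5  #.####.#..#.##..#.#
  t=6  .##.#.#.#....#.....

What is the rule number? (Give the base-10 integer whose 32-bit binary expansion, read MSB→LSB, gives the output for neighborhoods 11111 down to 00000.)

  #####|#  b31=1 t=2,i=17
  ####.|#  b30=1 t=1,i=11
  ###.#|.  b29=0 t=3,i=12
  ###..|#  b28=1 t=1,i=12
  ##.##|#  b27=1 t=4,i=2
  ##.#.|#  b26=1 t=0,i=4
  ##..#|.  b25=0 t=1,i=13
  ##...|.  b24=0 t=0,i=16
  #.###|#  b23=1 t=3,i=10
  #.##.|.  b22=0 t=0,i=2
  #.#.#|#  b21=1 t=0,i=10
  #.#..|.  b20=0 t=0,i=5
  #..##|#  b19=1 t=1,i=8
  #..#.|.  b18=0 t=0,i=7
  #...#|.  b17=0 t=0,i=17
  #....|#  b16=1 t=1,i=17
  .####|.  b15=0 t=1,i=10
  .###.|#  b14=1 t=3,i=11
  .##.#|.  b13=0 t=0,i=3
  .##..|#  b12=1 t=0,i=15
  .#.##|.  b11=0 t=0,i=1
  .#.#.|#  b10=1 t=0,i=9
  .#..#|#  b9=1 t=0,i=6
  .#...|#  b8=1 t=1,i=16
  ..###|.  b7=0 t=1,i=9
  ..##.|#  b6=1 t=2,i=11
  ..#.#|.  b5=0 t=0,i=0
  ..#..|#  b4=1 t=1,i=15
  ...##|.  b3=0 t=4,i=9
  ...#.|.  b2=0 t=0,i=18
  ....#|.  b1=0 t=1,i=2
  .....|#  b0=1 t=1,i=0
  bits 11011100101010010101011101010001 = 3702085457

3702085457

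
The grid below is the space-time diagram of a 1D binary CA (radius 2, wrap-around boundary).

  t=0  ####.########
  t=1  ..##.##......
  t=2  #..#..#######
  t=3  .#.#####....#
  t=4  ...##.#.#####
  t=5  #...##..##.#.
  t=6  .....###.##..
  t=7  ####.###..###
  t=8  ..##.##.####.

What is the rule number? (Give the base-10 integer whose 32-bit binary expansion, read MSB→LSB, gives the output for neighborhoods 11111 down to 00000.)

  ##### -> .   bit 31 = 0  t=0,i=0
  ####. -> #   bit 30 = 1  t=0,i=2
  ###.# -> #   bit 29 = 1  t=0,i=3
  ###.. -> .   bit 28 = 0  t=2,i=0
  ##.## -> .   bit 27 = 0  t=0,i=4
  ##.#. -> #   bit 26 = 1  t=4,i=5
  ##..# -> #   bit 25 = 1  t=2,i=1
  ##... -> #   bit 24 = 1  t=1,i=7
  #.### -> #   bit 23 = 1  t=0,i=5
  #.##. -> .   bit 22 = 0  t=1,i=5
  #.#.# -> .   bit 21 = 0  t=3,i=1
  #.#.. -> .   bit 20 = 0  t=5,i=0
  #..## -> #   bit 19 = 1  t=2,i=5
  #..#. -> .   bit 18 = 0  t=2,i=2
  #...# -> .   bit 17 = 0  t=4,i=1
  #.... -> #   bit 16 = 1  t=1,i=8
  .#### -> #   bit 15 = 1  t=0,i=6
  .###. -> #   bit 14 = 1  t=6,i=6
  .##.# -> #   bit 13 = 1  t=1,i=3
  .##.. -> #   bit 12 = 1  t=1,i=6
  .#.## -> .   bit 11 = 0  t=3,i=2
  .#.#. -> .   bit 10 = 0  t=3,i=0
  .#..# -> #   bit 9 = 1  t=2,i=4
  .#... -> .   bit 8 = 0  t=5,i=1
  ..### -> #   bit 7 = 1  t=2,i=6
  ..##. -> .   bit 6 = 0  t=1,i=2
  ..#.# -> #   bit 5 = 1  t=3,i=12
  ..#.. -> #   bit 4 = 1  t=2,i=3
  ...## -> .   bit 3 = 0  t=1,i=1
  ...#. -> #   bit 2 = 1  t=3,i=11
  ....# -> #   bit 1 = 1  t=1,i=0
  ..... -> #   bit 0 = 1  t=1,i=9
  bits 01100111100010011111001010110111 = 1737093815

1737093815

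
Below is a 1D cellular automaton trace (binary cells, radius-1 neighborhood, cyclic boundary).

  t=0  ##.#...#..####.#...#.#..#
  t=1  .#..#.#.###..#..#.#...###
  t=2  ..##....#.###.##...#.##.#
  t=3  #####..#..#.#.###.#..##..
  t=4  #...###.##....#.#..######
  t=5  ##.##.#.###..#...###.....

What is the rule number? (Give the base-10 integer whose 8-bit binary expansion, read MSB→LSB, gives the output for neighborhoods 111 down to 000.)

90

  [7] ### => .  t=0,i=0
  [6] ##. => #  t=0,i=1
  [5] #.# => .  t=0,i=2
  [4] #.. => #  t=0,i=4
  [3] .## => #  t=0,i=10
  [2] .#. => .  t=0,i=3
  [1] ..# => #  t=0,i=6
  [0] ... => .  t=0,i=5
  bits 01011010 = 90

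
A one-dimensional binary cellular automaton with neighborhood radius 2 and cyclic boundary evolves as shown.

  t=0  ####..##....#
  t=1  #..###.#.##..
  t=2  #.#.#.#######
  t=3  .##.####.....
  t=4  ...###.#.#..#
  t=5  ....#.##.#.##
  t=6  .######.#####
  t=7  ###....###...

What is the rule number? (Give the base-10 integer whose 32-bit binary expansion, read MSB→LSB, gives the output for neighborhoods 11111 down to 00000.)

  #####|.  b31=0 t=0,i=1
  ####.|.  b30=0 t=0,i=2
  ###.#|.  b29=0 t=1,i=5
  ###..|#  b28=1 t=0,i=3
  ##.##|#  b27=1 t=3,i=3
  ##.#.|#  b26=1 t=1,i=6
  ##..#|#  b25=1 t=0,i=4
  ##...|.  b24=0 t=0,i=8
  #.###|#  b23=1 t=2,i=6
  #.##.|#  b22=1 t=1,i=9
  #.#.#|#  b21=1 t=1,i=7
  #.#..|#  b20=1 t=4,i=9
  #..##|#  b19=1 t=0,i=5
  #..#.|#  b18=1 t=1,i=12
  #...#|.  b17=0 t=4,i=1
  #....|#  b16=1 t=0,i=9
  .####|#  b15=1 t=0,i=0
  .###.|#  b14=1 t=1,i=4
  .##.#|.  b13=0 t=3,i=2
  .##..|#  b12=1 t=0,i=7
  .#.##|#  b11=1 t=1,i=8
  .#.#.|.  b10=0 t=2,i=3
  .#..#|.  b9=0 t=1,i=1
  .#...|.  b8=0 t=4,i=0
  ..###|.  b7=0 t=0,i=12
  ..##.|.  b6=0 t=0,i=6
  ..#.#|#  b5=1 t=5,i=4
  ..#..|#  b4=1 t=1,i=0
  ...##|.  b3=0 t=0,i=11
  ...#.|#  b2=1 t=5,i=3
  ....#|#  b1=1 t=0,i=10
  .....|.  b0=0 t=3,i=10
  bits 00011110111111011101100000110110 = 519952438

519952438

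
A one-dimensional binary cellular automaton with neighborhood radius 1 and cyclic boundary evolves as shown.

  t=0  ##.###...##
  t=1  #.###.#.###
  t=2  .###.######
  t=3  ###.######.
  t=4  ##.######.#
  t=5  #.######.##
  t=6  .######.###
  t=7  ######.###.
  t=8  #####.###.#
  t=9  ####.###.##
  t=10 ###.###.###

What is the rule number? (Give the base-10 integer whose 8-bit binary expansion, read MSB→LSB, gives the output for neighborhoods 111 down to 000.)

  ### -> #   bit 7 = 1  t=0,i=0
  ##. -> .   bit 6 = 0  t=0,i=1
  #.# -> #   bit 5 = 1  t=0,i=2
  #.. -> #   bit 4 = 1  t=0,i=6
  .## -> #   bit 3 = 1  t=0,i=3
  .#. -> #   bit 2 = 1  t=1,i=6
  ..# -> #   bit 1 = 1  t=0,i=8
  ... -> .   bit 0 = 0  t=0,i=7
  bits 10111110 = 190

190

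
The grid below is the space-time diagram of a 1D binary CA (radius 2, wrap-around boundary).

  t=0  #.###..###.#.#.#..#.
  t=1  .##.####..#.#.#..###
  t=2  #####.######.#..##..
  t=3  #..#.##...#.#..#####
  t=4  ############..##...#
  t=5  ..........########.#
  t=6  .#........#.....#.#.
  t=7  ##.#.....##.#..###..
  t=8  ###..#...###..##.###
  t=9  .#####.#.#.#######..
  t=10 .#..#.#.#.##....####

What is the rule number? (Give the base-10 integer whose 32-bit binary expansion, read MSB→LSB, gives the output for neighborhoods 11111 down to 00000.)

  #####|.  b31=0 t=2,i=2
  ####.|#  b30=1 t=1,i=6
  ###.#|.  b29=0 t=0,i=9
  ###..|#  b28=1 t=0,i=4
  ##.##|#  b27=1 t=1,i=0
  ##.#.|#  b26=1 t=0,i=10
  ##..#|#  b25=1 t=0,i=5
  ##...|#  b24=1 t=3,i=7
  #.###|#  b23=1 t=0,i=2
  #.##.|#  b22=1 t=1,i=1
  #.#.#|.  b21=0 t=0,i=0
  #.#..|.  b20=0 t=0,i=15
  #..##|#  b19=1 t=0,i=6
  #..#.|#  b18=1 t=0,i=17
  #...#|#  b17=1 t=3,i=8
  #....|#  b16=1 t=5,i=1
  .####|.  b15=0 t=1,i=5
  .###.|.  b14=0 t=0,i=3
  .##.#|#  b13=1 t=1,i=2
  .##..|#  b12=1 t=2,i=17
  .#.##|#  b11=1 t=0,i=1
  .#.#.|#  b10=1 t=0,i=12
  .#..#|.  b9=0 t=0,i=16
  .#...|.  b8=0 t=5,i=0
  ..###|#  b7=1 t=0,i=7
  ..##.|#  b6=1 t=2,i=16
  ..#.#|#  b5=1 t=0,i=18
  ..#..|#  b4=1 t=6,i=1
  ...##|.  b3=0 t=4,i=18
  ...#.|#  b2=1 t=3,i=9
  ....#|.  b1=0 t=5,i=8
  .....|.  b0=0 t=5,i=2
  bits 01011111110011110011110011110100 = 1607417076

1607417076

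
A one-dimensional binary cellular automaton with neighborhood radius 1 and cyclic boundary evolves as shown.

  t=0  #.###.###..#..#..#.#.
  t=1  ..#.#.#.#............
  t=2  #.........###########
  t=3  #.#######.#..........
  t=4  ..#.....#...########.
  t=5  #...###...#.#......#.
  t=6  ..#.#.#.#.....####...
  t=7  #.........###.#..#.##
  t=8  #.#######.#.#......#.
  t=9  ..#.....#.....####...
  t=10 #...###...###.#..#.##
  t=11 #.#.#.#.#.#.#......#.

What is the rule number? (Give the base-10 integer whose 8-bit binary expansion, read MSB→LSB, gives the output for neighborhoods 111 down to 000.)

  nb ###: next=.  (t=0,i=3, bit7=0)
  nb ##.: next=#  (t=0,i=4, bit6=1)
  nb #.#: next=.  (t=0,i=1, bit5=0)
  nb #..: next=.  (t=0,i=9, bit4=0)
  nb .##: next=#  (t=0,i=2, bit3=1)
  nb .#.: next=.  (t=0,i=0, bit2=0)
  nb ..#: next=.  (t=0,i=10, bit1=0)
  nb ...: next=#  (t=1,i=0, bit0=1)
  bits 01001001 = 73

73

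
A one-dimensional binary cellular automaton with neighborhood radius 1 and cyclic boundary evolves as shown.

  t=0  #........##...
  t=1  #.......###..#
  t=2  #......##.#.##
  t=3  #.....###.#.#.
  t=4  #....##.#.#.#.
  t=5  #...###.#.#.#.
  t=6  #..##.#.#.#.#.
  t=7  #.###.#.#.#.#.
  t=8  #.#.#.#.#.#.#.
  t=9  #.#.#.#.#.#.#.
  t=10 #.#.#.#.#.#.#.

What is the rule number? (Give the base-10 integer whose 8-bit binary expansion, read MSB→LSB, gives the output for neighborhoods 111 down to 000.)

  ### -> .   bit 7 = 0  t=1,i=9
  ##. -> #   bit 6 = 1  t=0,i=10
  #.# -> .   bit 5 = 0  t=2,i=9
  #.. -> .   bit 4 = 0  t=0,i=1
  .## -> #   bit 3 = 1  t=0,i=9
  .#. -> #   bit 2 = 1  t=0,i=0
  ..# -> #   bit 1 = 1  t=0,i=8
  ... -> .   bit 0 = 0  t=0,i=2
  bits 01001110 = 78

78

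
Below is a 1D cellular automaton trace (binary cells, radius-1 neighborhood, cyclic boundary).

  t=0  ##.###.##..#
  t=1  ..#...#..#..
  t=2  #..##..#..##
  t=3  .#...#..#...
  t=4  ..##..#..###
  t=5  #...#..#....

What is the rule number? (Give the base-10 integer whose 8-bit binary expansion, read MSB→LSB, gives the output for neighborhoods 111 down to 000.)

  nb ###: next=.  (t=0,i=0, bit7=0)
  nb ##.: next=.  (t=0,i=1, bit6=0)
  nb #.#: next=#  (t=0,i=2, bit5=1)
  nb #..: next=#  (t=0,i=9, bit4=1)
  nb .##: next=.  (t=0,i=3, bit3=0)
  nb .#.: next=.  (t=1,i=2, bit2=0)
  nb ..#: next=.  (t=0,i=10, bit1=0)
  nb ...: next=#  (t=1,i=0, bit0=1)
  bits 00110001 = 49

49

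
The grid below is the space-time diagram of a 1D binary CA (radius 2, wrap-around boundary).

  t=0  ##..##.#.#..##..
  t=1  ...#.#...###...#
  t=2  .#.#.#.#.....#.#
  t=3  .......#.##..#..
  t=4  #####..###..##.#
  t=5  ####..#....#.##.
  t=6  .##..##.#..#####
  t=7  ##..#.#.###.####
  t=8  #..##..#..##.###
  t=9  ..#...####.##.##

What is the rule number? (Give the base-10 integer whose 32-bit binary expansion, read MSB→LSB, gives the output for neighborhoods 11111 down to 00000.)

3898583601

  [31] ##### => #  t=4,i=1
  [30] ####. => #  t=4,i=3
  [29] ###.# => #  t=6,i=15
  [28] ###.. => .  t=1,i=11
  [27] ##.## => #  t=4,i=14
  [26] ##.#. => .  t=0,i=6
  [25] ##..# => .  t=0,i=2
  [24] ##... => .  t=1,i=12
  [23] #.### => .  t=4,i=15
  [22] #.##. => #  t=3,i=9
  [21] #.#.# => .  t=0,i=7
  [20] #.#.. => #  t=0,i=9
  [19] #..## => #  t=0,i=3
  [18] #..#. => #  t=3,i=12
  [17] #...# => #  t=1,i=1
  [16] #.... => #  t=2,i=9
  [15] .#### => #  t=4,i=0
  [14] .###. => .  t=1,i=10
  [13] .##.# => #  t=0,i=5
  [12] .##.. => .  t=0,i=1
  [11] .#.## => #  t=3,i=8
  [10] .#.#. => .  t=0,i=8
  [9] .#..# => #  t=0,i=10
  [8] .#... => .  t=1,i=0
  [7] ..### => .  t=1,i=9
  [6] ..##. => .  t=0,i=0
  [5] ..#.# => #  t=1,i=3
  [4] ..#.. => #  t=1,i=15
  [3] ...## => .  t=1,i=8
  [2] ...#. => .  t=1,i=2
  [1] ....# => .  t=2,i=11
  [0] ..... => #  t=2,i=10
  bits 11101000010111111010101000110001 = 3898583601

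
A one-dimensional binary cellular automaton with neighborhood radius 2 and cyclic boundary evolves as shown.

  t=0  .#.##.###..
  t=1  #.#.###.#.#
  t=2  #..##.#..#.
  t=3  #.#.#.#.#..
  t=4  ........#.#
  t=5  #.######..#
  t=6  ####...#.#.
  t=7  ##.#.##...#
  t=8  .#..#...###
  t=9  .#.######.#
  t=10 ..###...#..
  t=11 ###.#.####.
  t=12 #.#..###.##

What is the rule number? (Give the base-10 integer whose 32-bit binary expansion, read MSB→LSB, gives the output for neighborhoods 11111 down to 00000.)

  nb #####: next=.  (t=5,i=4, bit31=0)
  nb ####.: next=.  (t=5,i=6, bit30=0)
  nb ###.#: next=#  (t=1,i=6, bit29=1)
  nb ###..: next=#  (t=0,i=8, bit28=1)
  nb ##.##: next=#  (t=0,i=5, bit27=1)
  nb ##.#.: next=.  (t=1,i=1, bit26=0)
  nb ##..#: next=.  (t=5,i=8, bit25=0)
  nb ##...: next=.  (t=0,i=9, bit24=0)
  nb #.###: next=#  (t=0,i=6, bit23=1)
  nb #.##.: next=.  (t=0,i=3, bit22=0)
  nb #.#.#: next=.  (t=1,i=2, bit21=0)
  nb #.#..: next=#  (t=2,i=0, bit20=1)
  nb #..##: next=#  (t=2,i=2, bit19=1)
  nb #..#.: next=#  (t=2,i=8, bit18=1)
  nb #...#: next=#  (t=0,i=10, bit17=1)
  nb #....: next=.  (t=4,i=1, bit16=0)
  nb .####: next=#  (t=5,i=3, bit15=1)
  nb .###.: next=.  (t=0,i=7, bit14=0)
  nb .##.#: next=#  (t=0,i=4, bit13=1)
  nb .##..: next=.  (t=7,i=6, bit12=0)
  nb .#.##: next=#  (t=0,i=2, bit11=1)
  nb .#.#.: next=.  (t=2,i=10, bit10=0)
  nb .#..#: next=.  (t=2,i=1, bit9=0)
  nb .#...: next=#  (t=4,i=0, bit8=1)
  nb ..###: next=#  (t=7,i=10, bit7=1)
  nb ..##.: next=.  (t=2,i=3, bit6=0)
  nb ..#.#: next=.  (t=0,i=1, bit5=0)
  nb ..#..: next=#  (t=8,i=4, bit4=1)
  nb ...##: next=#  (t=7,i=9, bit3=1)
  nb ...#.: next=#  (t=0,i=0, bit2=1)
  nb ....#: next=#  (t=4,i=6, bit1=1)
  nb .....: next=#  (t=4,i=2, bit0=1)
  bits 00111000100111101010100110011111 = 949922207

949922207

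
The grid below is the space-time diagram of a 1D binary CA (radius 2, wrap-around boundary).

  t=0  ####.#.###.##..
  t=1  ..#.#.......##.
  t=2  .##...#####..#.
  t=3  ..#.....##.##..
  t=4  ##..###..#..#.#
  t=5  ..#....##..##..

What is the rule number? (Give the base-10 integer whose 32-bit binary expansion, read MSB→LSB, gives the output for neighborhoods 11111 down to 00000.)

  nb #####: next=#  (t=2,i=8, bit31=1)
  nb ####.: next=#  (t=0,i=2, bit30=1)
  nb ###.#: next=.  (t=0,i=3, bit29=0)
  nb ###..: next=.  (t=2,i=10, bit28=0)
  nb ##.##: next=.  (t=0,i=10, bit27=0)
  nb ##.#.: next=#  (t=0,i=4, bit26=1)
  nb ##..#: next=#  (t=0,i=13, bit25=1)
  nb ##...: next=.  (t=1,i=14, bit24=0)
  nb #.###: next=.  (t=0,i=7, bit23=0)
  nb #.##.: next=.  (t=0,i=11, bit22=0)
  nb #.#.#: next=.  (t=0,i=5, bit21=0)
  nb #.#..: next=.  (t=1,i=4, bit20=0)
  nb #..##: next=.  (t=0,i=14, bit19=0)
  nb #..#.: next=#  (t=2,i=12, bit18=1)
  nb #...#: next=.  (t=1,i=0, bit17=0)
  nb #....: next=#  (t=1,i=6, bit16=1)
  nb .####: next=.  (t=0,i=1, bit15=0)
  nb .###.: next=.  (t=0,i=8, bit14=0)
  nb .##.#: next=#  (t=3,i=9, bit13=1)
  nb .##..: next=#  (t=0,i=12, bit12=1)
  nb .#.##: next=.  (t=0,i=6, bit11=0)
  nb .#.#.: next=.  (t=1,i=3, bit10=0)
  nb .#..#: next=.  (t=2,i=14, bit9=0)
  nb .#...: next=.  (t=1,i=5, bit8=0)
  nb ..###: next=.  (t=0,i=0, bit7=0)
  nb ..##.: next=.  (t=1,i=12, bit6=0)
  nb ..#.#: next=#  (t=1,i=2, bit5=1)
  nb ..#..: next=.  (t=2,i=13, bit4=0)
  nb ...##: next=.  (t=1,i=11, bit3=0)
  nb ...#.: next=#  (t=1,i=1, bit2=1)
  nb ....#: next=#  (t=1,i=10, bit1=1)
  nb .....: next=#  (t=1,i=7, bit0=1)
  bits 11000110000001010011000000100111 = 3322228775

3322228775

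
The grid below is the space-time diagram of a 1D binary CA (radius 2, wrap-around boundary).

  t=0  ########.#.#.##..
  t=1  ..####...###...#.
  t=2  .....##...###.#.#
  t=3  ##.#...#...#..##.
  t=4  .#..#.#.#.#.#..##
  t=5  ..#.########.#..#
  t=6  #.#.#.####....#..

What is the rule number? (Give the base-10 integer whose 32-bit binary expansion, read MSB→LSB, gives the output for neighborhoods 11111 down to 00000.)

  nb #####: next=#  (t=0,i=2, bit31=1)
  nb ####.: next=.  (t=0,i=6, bit30=0)
  nb ###.#: next=.  (t=0,i=7, bit29=0)
  nb ###..: next=#  (t=1,i=5, bit28=1)
  nb ##.##: next=#  (t=3,i=16, bit27=1)
  nb ##.#.: next=.  (t=0,i=8, bit26=0)
  nb ##..#: next=#  (t=0,i=15, bit25=1)
  nb ##...: next=#  (t=1,i=6, bit24=1)
  nb #.###: next=#  (t=5,i=4, bit23=1)
  nb #.##.: next=.  (t=0,i=13, bit22=0)
  nb #.#.#: next=#  (t=0,i=9, bit21=1)
  nb #.#..: next=.  (t=2,i=16, bit20=0)
  nb #..##: next=.  (t=0,i=16, bit19=0)
  nb #..#.: next=.  (t=4,i=3, bit18=0)
  nb #...#: next=.  (t=1,i=0, bit17=0)
  nb #....: next=#  (t=2,i=1, bit16=1)
  nb .####: next=.  (t=0,i=1, bit15=0)
  nb .###.: next=#  (t=1,i=10, bit14=1)
  nb .##.#: next=#  (t=3,i=1, bit13=1)
  nb .##..: next=.  (t=0,i=14, bit12=0)
  nb .#.##: next=.  (t=0,i=12, bit11=0)
  nb .#.#.: next=#  (t=0,i=10, bit10=1)
  nb .#..#: next=#  (t=3,i=12, bit9=1)
  nb .#...: next=#  (t=1,i=16, bit8=1)
  nb ..###: next=.  (t=0,i=0, bit7=0)
  nb ..##.: next=.  (t=2,i=5, bit6=0)
  nb ..#.#: next=#  (t=4,i=4, bit5=1)
  nb ..#..: next=.  (t=1,i=15, bit4=0)
  nb ...##: next=.  (t=1,i=1, bit3=0)
  nb ...#.: next=#  (t=1,i=14, bit2=1)
  nb ....#: next=#  (t=2,i=3, bit1=1)
  nb .....: next=.  (t=2,i=2, bit0=0)
  bits 10011011101000010110011100100110 = 2611046182

2611046182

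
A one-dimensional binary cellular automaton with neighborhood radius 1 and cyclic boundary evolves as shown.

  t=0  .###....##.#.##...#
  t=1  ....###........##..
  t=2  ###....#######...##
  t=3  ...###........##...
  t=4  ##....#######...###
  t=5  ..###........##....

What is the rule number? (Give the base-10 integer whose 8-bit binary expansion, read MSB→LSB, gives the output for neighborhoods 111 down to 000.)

17

  ###|.  b7=0 t=0,i=2
  ##.|.  b6=0 t=0,i=3
  #.#|.  b5=0 t=0,i=0
  #..|#  b4=1 t=0,i=4
  .##|.  b3=0 t=0,i=1
  .#.|.  b2=0 t=0,i=11
  ..#|.  b1=0 t=0,i=7
  ...|#  b0=1 t=0,i=5
  bits 00010001 = 17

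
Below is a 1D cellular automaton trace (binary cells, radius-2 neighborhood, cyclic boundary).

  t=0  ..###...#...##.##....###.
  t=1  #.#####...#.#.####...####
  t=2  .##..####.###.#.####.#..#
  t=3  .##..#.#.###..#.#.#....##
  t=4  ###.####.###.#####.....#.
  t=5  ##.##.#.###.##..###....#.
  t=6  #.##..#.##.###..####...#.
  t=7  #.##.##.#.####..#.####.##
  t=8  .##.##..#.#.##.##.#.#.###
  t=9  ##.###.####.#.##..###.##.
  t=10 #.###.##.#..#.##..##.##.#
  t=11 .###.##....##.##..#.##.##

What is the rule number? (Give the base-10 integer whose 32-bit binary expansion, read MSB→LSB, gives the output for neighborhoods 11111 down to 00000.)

  #####|.  b31=0 t=1,i=4
  ####.|#  b30=1 t=1,i=5
  ###.#|.  b29=0 t=1,i=0
  ###..|#  b28=1 t=0,i=4
  ##.##|#  b27=1 t=0,i=14
  ##.#.|.  b26=0 t=2,i=13
  ##..#|.  b25=0 t=2,i=3
  ##...|#  b24=1 t=0,i=5
  #.###|#  b23=1 t=1,i=2
  #.##.|#  b22=1 t=0,i=15
  #.#.#|#  b21=1 t=1,i=12
  #.#..|.  b20=0 t=2,i=21
  #..##|.  b19=0 t=2,i=4
  #..#.|#  b18=1 t=2,i=23
  #...#|#  b17=1 t=0,i=0
  #....|.  b16=0 t=0,i=18
  .####|.  b15=0 t=1,i=3
  .###.|#  b14=1 t=0,i=3
  .##.#|.  b13=0 t=0,i=13
  .##..|#  b12=1 t=0,i=16
  .#.##|.  b11=0 t=1,i=13
  .#.#.|#  b10=1 t=1,i=11
  .#..#|.  b9=0 t=2,i=22
  .#...|.  b8=0 t=0,i=9
  ..###|#  b7=1 t=0,i=2
  ..##.|#  b6=1 t=0,i=12
  ..#.#|#  b5=1 t=1,i=10
  ..#..|.  b4=0 t=0,i=8
  ...##|.  b3=0 t=0,i=1
  ...#.|.  b2=0 t=0,i=7
  ....#|.  b1=0 t=0,i=19
  .....|.  b0=0 t=4,i=20
  bits 01011001111001100101010011100000 = 1508267232

1508267232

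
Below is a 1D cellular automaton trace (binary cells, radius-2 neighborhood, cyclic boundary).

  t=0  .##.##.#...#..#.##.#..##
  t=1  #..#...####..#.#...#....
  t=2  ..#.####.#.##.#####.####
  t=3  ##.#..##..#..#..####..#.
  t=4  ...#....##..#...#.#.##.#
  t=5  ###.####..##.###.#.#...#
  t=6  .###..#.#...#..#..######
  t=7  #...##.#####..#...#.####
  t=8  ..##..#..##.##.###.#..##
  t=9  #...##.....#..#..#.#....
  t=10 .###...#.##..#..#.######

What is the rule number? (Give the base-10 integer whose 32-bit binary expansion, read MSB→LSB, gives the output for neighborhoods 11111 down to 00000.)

3927379342

  #####|#  b31=1 t=2,i=16
  ####.|#  b30=1 t=1,i=9
  ###.#|#  b29=1 t=2,i=7
  ###..|.  b28=0 t=1,i=10
  ##.##|#  b27=1 t=0,i=0
  ##.#.|.  b26=0 t=0,i=6
  ##..#|#  b25=1 t=1,i=11
  ##...|.  b24=0 t=7,i=1
  #.###|.  b23=0 t=2,i=4
  #.##.|.  b22=0 t=0,i=1
  #.#.#|.  b21=0 t=2,i=9
  #.#..|#  b20=1 t=0,i=7
  #..##|.  b19=0 t=0,i=21
  #..#.|#  b18=1 t=0,i=13
  #...#|#  b17=1 t=0,i=9
  #....|#  b16=1 t=1,i=21
  .####|.  b15=0 t=1,i=8
  .###.|.  b14=0 t=5,i=14
  .##.#|.  b13=0 t=0,i=2
  .##..|.  b12=0 t=3,i=7
  .#.##|#  b11=1 t=0,i=15
  .#.#.|#  b10=1 t=1,i=14
  .#..#|.  b9=0 t=0,i=12
  .#...|#  b8=1 t=0,i=8
  ..###|#  b7=1 t=1,i=7
  ..##.|.  b6=0 t=0,i=22
  ..#.#|.  b5=0 t=0,i=14
  ..#..|.  b4=0 t=0,i=11
  ...##|#  b3=1 t=1,i=6
  ...#.|#  b2=1 t=0,i=10
  ....#|#  b1=1 t=1,i=22
  .....|.  b0=0 t=9,i=8
  bits 11101010000101110000110110001110 = 3927379342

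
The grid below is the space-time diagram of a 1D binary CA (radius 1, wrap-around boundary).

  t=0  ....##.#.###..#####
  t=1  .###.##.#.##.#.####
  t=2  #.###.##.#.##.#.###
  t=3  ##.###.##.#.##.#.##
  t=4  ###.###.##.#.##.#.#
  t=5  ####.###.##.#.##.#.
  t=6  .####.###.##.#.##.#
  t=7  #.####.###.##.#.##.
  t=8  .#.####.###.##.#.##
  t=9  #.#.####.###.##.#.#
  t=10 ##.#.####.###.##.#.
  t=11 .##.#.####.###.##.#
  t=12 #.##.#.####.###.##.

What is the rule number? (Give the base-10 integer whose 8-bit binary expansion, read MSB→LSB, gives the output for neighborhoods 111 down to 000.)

  ###|#  b7=1 t=0,i=10
  ##.|#  b6=1 t=0,i=5
  #.#|#  b5=1 t=0,i=6
  #..|.  b4=0 t=0,i=0
  .##|.  b3=0 t=0,i=4
  .#.|.  b2=0 t=0,i=7
  ..#|#  b1=1 t=0,i=3
  ...|#  b0=1 t=0,i=1
  bits 11100011 = 227

227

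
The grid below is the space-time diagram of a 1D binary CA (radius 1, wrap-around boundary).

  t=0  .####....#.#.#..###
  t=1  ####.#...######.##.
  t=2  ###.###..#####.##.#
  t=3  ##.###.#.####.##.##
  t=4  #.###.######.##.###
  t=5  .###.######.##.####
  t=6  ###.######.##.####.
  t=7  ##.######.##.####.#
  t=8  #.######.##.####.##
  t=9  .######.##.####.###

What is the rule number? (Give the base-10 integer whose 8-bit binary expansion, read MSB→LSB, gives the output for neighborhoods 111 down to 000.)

188

  [7] ### => #  t=0,i=2
  [6] ##. => .  t=0,i=4
  [5] #.# => #  t=0,i=0
  [4] #.. => #  t=0,i=5
  [3] .## => #  t=0,i=1
  [2] .#. => #  t=0,i=9
  [1] ..# => .  t=0,i=8
  [0] ... => .  t=0,i=6
  bits 10111100 = 188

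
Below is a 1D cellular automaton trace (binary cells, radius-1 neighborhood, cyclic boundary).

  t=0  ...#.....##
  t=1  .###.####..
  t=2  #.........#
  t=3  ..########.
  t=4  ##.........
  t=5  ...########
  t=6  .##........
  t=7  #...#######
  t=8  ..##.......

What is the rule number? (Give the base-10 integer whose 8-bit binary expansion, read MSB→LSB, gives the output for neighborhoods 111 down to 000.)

7

  ### -> .   bit 7 = 0  t=1,i=2
  ##. -> .   bit 6 = 0  t=0,i=10
  #.# -> .   bit 5 = 0  t=1,i=4
  #.. -> .   bit 4 = 0  t=0,i=0
  .## -> .   bit 3 = 0  t=0,i=9
  .#. -> #   bit 2 = 1  t=0,i=3
  ..# -> #   bit 1 = 1  t=0,i=2
  ... -> #   bit 0 = 1  t=0,i=1
  bits 00000111 = 7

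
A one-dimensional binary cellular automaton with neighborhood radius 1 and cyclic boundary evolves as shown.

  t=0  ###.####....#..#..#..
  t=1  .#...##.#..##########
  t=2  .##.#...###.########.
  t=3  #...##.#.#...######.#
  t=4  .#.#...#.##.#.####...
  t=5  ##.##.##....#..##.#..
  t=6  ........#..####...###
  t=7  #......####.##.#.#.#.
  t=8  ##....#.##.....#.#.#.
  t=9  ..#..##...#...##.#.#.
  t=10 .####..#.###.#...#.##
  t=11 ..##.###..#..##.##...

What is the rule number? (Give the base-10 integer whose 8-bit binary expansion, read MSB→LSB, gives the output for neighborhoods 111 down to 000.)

150

  ###|#  b7=1 t=0,i=1
  ##.|.  b6=0 t=0,i=2
  #.#|.  b5=0 t=0,i=3
  #..|#  b4=1 t=0,i=8
  .##|.  b3=0 t=0,i=0
  .#.|#  b2=1 t=0,i=12
  ..#|#  b1=1 t=0,i=11
  ...|.  b0=0 t=0,i=9
  bits 10010110 = 150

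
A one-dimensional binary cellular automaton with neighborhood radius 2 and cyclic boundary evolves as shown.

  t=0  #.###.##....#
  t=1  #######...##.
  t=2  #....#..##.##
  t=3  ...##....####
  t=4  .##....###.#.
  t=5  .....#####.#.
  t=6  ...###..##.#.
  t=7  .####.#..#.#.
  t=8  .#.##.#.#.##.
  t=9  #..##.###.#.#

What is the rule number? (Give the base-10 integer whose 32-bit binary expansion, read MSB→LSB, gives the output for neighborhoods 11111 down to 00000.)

  nb #####: next=.  (t=1,i=2, bit31=0)
  nb ####.: next=#  (t=1,i=5, bit30=1)
  nb ###.#: next=#  (t=0,i=4, bit29=1)
  nb ###..: next=.  (t=1,i=6, bit28=0)
  nb ##.##: next=#  (t=0,i=1, bit27=1)
  nb ##.#.: next=.  (t=4,i=10, bit26=0)
  nb ##..#: next=#  (t=6,i=6, bit25=1)
  nb ##...: next=.  (t=0,i=8, bit24=0)
  nb #.###: next=#  (t=0,i=2, bit23=1)
  nb #.##.: next=#  (t=0,i=6, bit22=1)
  nb #.#.#: next=#  (t=8,i=6, bit21=1)
  nb #.#..: next=#  (t=4,i=11, bit20=1)
  nb #..##: next=.  (t=2,i=7, bit19=0)
  nb #..#.: next=#  (t=7,i=8, bit18=1)
  nb #...#: next=#  (t=1,i=8, bit17=1)
  nb #....: next=.  (t=0,i=9, bit16=0)
  nb .####: next=.  (t=1,i=1, bit15=0)
  nb .###.: next=#  (t=0,i=3, bit14=1)
  nb .##.#: next=#  (t=0,i=0, bit13=1)
  nb .##..: next=.  (t=0,i=7, bit12=0)
  nb .#.##: next=.  (t=8,i=2, bit11=0)
  nb .#.#.: next=#  (t=7,i=10, bit10=1)
  nb .#..#: next=.  (t=2,i=6, bit9=0)
  nb .#...: next=.  (t=5,i=12, bit8=0)
  nb ..###: next=#  (t=3,i=9, bit7=1)
  nb ..##.: next=.  (t=0,i=12, bit6=0)
  nb ..#.#: next=.  (t=7,i=9, bit5=0)
  nb ..#..: next=.  (t=2,i=5, bit4=0)
  nb ...##: next=#  (t=0,i=11, bit3=1)
  nb ...#.: next=#  (t=2,i=4, bit2=1)
  nb ....#: next=#  (t=0,i=10, bit1=1)
  nb .....: next=.  (t=5,i=1, bit0=0)
  bits 01101010111101100110010010001110 = 1794532494

1794532494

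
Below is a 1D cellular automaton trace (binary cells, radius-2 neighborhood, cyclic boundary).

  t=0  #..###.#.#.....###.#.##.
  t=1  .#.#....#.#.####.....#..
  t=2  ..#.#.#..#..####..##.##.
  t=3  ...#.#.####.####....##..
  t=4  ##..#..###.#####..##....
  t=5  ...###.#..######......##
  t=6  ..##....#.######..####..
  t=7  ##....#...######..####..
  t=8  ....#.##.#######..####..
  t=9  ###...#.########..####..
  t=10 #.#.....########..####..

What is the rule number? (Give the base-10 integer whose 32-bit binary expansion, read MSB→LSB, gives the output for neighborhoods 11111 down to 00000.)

  #####|#  b31=1 t=4,i=13
  ####.|#  b30=1 t=1,i=14
  ###.#|.  b29=0 t=0,i=5
  ###..|#  b28=1 t=1,i=15
  ##.##|#  b27=1 t=2,i=20
  ##.#.|.  b26=0 t=0,i=6
  ##..#|.  b25=0 t=2,i=16
  ##...|.  b24=0 t=1,i=16
  #.###|#  b23=1 t=1,i=12
  #.##.|#  b22=1 t=0,i=21
  #.#.#|.  b21=0 t=0,i=7
  #.#..|.  b20=0 t=0,i=0
  #..##|.  b19=0 t=0,i=2
  #..#.|#  b18=1 t=2,i=8
  #...#|.  b17=0 t=1,i=23
  #....|.  b16=0 t=0,i=11
  .####|#  b15=1 t=1,i=13
  .###.|.  b14=0 t=0,i=4
  .##.#|.  b13=0 t=0,i=22
  .##..|.  b12=0 t=2,i=22
  .#.##|.  b11=0 t=0,i=20
  .#.#.|#  b10=1 t=0,i=8
  .#..#|#  b9=1 t=0,i=1
  .#...|#  b8=1 t=0,i=10
  ..###|#  b7=1 t=0,i=3
  ..##.|.  b6=0 t=2,i=18
  ..#.#|.  b5=0 t=1,i=1
  ..#..|#  b4=1 t=1,i=21
  ...##|#  b3=1 t=0,i=14
  ...#.|.  b2=0 t=1,i=0
  ....#|#  b1=1 t=0,i=13
  .....|#  b0=1 t=0,i=12
  bits 11011000110001001000011110011011 = 3636758427

3636758427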